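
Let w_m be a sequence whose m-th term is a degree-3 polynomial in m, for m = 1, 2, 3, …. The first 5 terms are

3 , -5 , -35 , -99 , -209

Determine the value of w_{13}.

1st diffs: -8, -30, -64, -110.
2nd diffs: -22, -34, -46.
3rd diffs: -12, -12 (constant).
So w_m = -2m^3 + m^2 + 3m + 1.
Evaluating at m = 13 gives w_{13} = -4185.

-4185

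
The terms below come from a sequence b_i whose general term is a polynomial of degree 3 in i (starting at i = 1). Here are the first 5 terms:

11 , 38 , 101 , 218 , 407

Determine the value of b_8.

1586

1st diffs: 27, 63, 117, 189.
2nd diffs: 36, 54, 72.
3rd diffs: 18, 18 (constant).
Newton forward-difference form: b_i = 11 + 27·C(i-1,1) + 36·C(i-1,2) + 18·C(i-1,3).
At i = 8: i-1 = 7, so b_8 = 11 + 189 + 756 + 630 = 1586.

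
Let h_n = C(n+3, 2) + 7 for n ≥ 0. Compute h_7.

C(10, 2) = 45, so h_7 = 52.

52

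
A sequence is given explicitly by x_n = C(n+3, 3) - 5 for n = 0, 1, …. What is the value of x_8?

160

C(11, 3) = 165, so x_8 = 160.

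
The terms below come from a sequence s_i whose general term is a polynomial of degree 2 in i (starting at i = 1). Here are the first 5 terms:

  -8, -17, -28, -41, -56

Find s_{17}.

1st diffs: -9, -11, -13, -15.
2nd diffs: -2, -2, -2 (constant).
So s_i = -i^2 - 6i - 1.
Evaluating at i = 17 gives s_{17} = -392.

-392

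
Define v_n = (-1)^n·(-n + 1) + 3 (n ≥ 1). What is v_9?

11

(-1)^9 = -1; -n + 1 at n=9 is -8; so v_9 = 11.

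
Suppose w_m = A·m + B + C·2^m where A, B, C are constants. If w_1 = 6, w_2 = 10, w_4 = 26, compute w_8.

274

Write the equations: A + B + 2C = 6; 2A + B + 4C = 10; 4A + B + 16C = 26.
Subtracting the first from the second: A + 2C = 4.
Subtracting the second from the third: 2A + 12C = 16.
Solving: C = 1, A = 2, then B = 2.
So w_m = 2·m + 2 + 1·2^m; at m=8 this is 274.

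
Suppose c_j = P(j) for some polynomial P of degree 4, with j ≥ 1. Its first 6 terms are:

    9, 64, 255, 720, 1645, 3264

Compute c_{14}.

85120

1st diffs: 55, 191, 465, 925, 1619.
2nd diffs: 136, 274, 460, 694.
3rd diffs: 138, 186, 234.
4th diffs: 48, 48 (constant).
Newton forward-difference form: c_j = 9 + 55·C(j-1,1) + 136·C(j-1,2) + 138·C(j-1,3) + 48·C(j-1,4).
At j = 14: j-1 = 13, so c_{14} = 9 + 715 + 10608 + 39468 + 34320 = 85120.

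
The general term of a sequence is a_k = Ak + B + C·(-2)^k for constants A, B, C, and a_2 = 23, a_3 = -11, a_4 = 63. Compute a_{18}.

786475

The three given values yield: 2A + B + 4C = 23; 3A + B - 8C = -11; 4A + B + 16C = 63.
Subtracting the first from the second: A - 12C = -34.
Subtracting the second from the third: A + 24C = 74.
Solving: C = 3, A = 2, then B = 7.
Hence a_{18} = 2·18 + 7 + 3·262144 = 786475.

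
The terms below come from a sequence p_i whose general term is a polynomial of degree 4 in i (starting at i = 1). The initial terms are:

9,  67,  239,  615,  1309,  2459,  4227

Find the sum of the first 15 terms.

1st diffs: 58, 172, 376, 694, 1150, 1768.
2nd diffs: 114, 204, 318, 456, 618.
3rd diffs: 90, 114, 138, 162.
4th diffs: 24, 24, 24 (constant).
So p_i = i^4 + 5i^3 + 2i^2 + 2i - 1.
Continuing: …, 6799, 10385, 15219, 21559, …, p_{15} = 67979.
Summing i = 1..15 (15 terms) gives 253017.

253017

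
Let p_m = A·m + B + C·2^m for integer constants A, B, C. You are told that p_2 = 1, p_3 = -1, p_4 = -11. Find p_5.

-37

Write the equations: 2A + B + 4C = 1; 3A + B + 8C = -1; 4A + B + 16C = -11.
Subtracting the first from the second: A + 4C = -2.
Subtracting the second from the third: A + 8C = -10.
Solving: C = -2, A = 6, then B = -3.
So p_m = 6·m + (-3) + (-2)·2^m; at m=5 this is -37.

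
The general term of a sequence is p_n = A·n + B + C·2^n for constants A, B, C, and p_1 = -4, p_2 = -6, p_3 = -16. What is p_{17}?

-524188

The three given values yield: A + B + 2C = -4; 2A + B + 4C = -6; 3A + B + 8C = -16.
Subtracting the first from the second: A + 2C = -2.
Subtracting the second from the third: A + 4C = -10.
Solving: C = -4, A = 6, then B = -2.
Hence p_{17} = 6·17 + (-2) + (-4)·131072 = -524188.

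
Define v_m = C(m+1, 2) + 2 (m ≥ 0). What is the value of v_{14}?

107

C(15, 2) = 105, so v_{14} = 107.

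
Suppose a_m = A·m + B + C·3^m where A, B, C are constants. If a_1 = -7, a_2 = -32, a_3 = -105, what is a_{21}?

Plug in m = 1, 2, 3: A + B + 3C = -7; 2A + B + 9C = -32; 3A + B + 27C = -105.
Subtracting the first from the second: A + 6C = -25.
Subtracting the second from the third: A + 18C = -73.
Solving: C = -4, A = -1, then B = 6.
Hence a_{21} = -1·21 + 6 + (-4)·10460353203 = -41841412827.

-41841412827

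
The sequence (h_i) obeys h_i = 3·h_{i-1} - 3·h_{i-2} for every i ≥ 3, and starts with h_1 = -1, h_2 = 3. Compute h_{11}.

-1215

Compute successive terms:
h_3 = 12, h_4 = 27, h_5 = 45, h_6 = 54, h_7 = 27, h_8 = -81, h_9 = -324, h_{10} = -729, h_{11} = -1215.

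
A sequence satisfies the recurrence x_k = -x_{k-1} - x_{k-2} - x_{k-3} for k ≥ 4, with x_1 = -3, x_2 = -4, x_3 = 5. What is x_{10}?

Iterate the recurrence:
x_4 = 2;  x_5 = -3;  x_6 = -4;  x_7 = 5;  x_8 = 2;  x_9 = -3;  x_{10} = -4.

-4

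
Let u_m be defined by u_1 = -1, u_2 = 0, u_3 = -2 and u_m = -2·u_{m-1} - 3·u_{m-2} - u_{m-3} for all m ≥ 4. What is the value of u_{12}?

u_4 = 5  u_5 = -4  u_6 = -5  u_7 = 17  u_8 = -15  u_9 = -16  u_{10} = 60  u_{11} = -57  u_{12} = -50.

-50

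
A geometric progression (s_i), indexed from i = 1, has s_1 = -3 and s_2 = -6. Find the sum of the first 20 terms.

-3145725

Common ratio r = 2.
s_i = (-3)·2^(i-1).
S = (-3)·(2^20 - 1)/(2 - 1) = (-3)·(1048576 - 1)/(1) = -3145725.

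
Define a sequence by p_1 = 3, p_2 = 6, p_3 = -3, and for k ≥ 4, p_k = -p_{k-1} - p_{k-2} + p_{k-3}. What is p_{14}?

48

Applying the relation repeatedly:
p_4 = 0, p_5 = 9, p_6 = -12, …, p_{11} = 33, p_{12} = -84, p_{13} = 69, p_{14} = 48.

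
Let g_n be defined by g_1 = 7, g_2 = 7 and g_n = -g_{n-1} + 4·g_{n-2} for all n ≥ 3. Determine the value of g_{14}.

-192913

Iterate the recurrence:
g_3 = 21;  g_4 = 7;  g_5 = 77;  …;  g_{11} = 12117;  g_{12} = -28889;  g_{13} = 77357;  g_{14} = -192913.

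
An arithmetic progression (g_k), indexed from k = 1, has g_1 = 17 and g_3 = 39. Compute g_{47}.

Common difference d = (39 - 17) / (3 - 1) = 11.
g_k = 17 + (k - 1)·11.
g_{47} = 17 + 46·11 = 523.

523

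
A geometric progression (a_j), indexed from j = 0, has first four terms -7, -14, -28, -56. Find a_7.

Common ratio r = 2.
a_j = (-7)·2^(j-0).
a_7 = (-7)·2^7 = -896.

-896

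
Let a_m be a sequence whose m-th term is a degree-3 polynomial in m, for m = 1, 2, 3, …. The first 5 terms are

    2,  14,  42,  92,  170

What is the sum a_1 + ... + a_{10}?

1st diffs: 12, 28, 50, 78.
2nd diffs: 16, 22, 28.
3rd diffs: 6, 6 (constant).
Newton forward-difference form: a_m = 2 + 12·C(m-1,1) + 16·C(m-1,2) + 6·C(m-1,3).
Continuing: …, 282, 434, 632, 882, …, a_{10} = 1190.
Summing m = 1..10 (10 terms) gives 3740.

3740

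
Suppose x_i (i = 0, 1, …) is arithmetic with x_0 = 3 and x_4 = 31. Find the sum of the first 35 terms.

4270

Common difference d = (31 - 3) / (4 - 0) = 7.
x_i = 3 + (i - 0)·7.
x_{34} = 241; S = 35·(3 + 241)/2 = 4270.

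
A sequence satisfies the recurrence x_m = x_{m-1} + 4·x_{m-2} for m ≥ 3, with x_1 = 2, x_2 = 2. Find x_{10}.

5858

x_3 = 10  x_4 = 18  x_5 = 58  x_6 = 130  x_7 = 362  x_8 = 882  x_9 = 2330  x_{10} = 5858.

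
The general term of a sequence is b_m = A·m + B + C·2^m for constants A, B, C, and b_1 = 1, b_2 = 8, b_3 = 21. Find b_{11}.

The three given values yield: A + B + 2C = 1; 2A + B + 4C = 8; 3A + B + 8C = 21.
Subtracting the first from the second: A + 2C = 7.
Subtracting the second from the third: A + 4C = 13.
Solving: C = 3, A = 1, then B = -6.
So b_m = 1·m + (-6) + 3·2^m; at m=11 this is 6149.

6149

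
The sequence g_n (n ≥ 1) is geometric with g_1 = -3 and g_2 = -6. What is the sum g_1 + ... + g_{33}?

Common ratio r = 2.
g_n = (-3)·2^(n-1).
S = (-3)·(2^33 - 1)/(2 - 1) = (-3)·(8589934592 - 1)/(1) = -25769803773.

-25769803773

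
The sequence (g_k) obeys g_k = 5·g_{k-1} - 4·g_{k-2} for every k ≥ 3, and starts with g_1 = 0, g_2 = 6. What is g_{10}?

g_3 = 30;  g_4 = 126;  g_5 = 510;  g_6 = 2046;  g_7 = 8190;  g_8 = 32766;  g_9 = 131070;  g_{10} = 524286.
(Characteristic roots are 4 and 1.)

524286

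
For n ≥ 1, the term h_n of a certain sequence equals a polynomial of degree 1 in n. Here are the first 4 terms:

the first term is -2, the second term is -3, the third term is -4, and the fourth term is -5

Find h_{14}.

1st diffs: -1, -1, -1 (constant).
So h_n = -n - 1.
Evaluating at n = 14 gives h_{14} = -15.

-15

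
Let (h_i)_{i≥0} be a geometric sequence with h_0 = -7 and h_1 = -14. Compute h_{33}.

-60129542144

Common ratio r = 2.
h_i = (-7)·2^(i-0).
h_{33} = (-7)·2^33 = -60129542144.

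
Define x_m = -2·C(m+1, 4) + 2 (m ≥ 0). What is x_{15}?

-3638

C(16, 4) = 1820, so x_{15} = -3638.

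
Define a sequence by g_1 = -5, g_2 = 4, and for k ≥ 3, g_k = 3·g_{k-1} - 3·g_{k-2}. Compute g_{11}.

-3402

Iterate the recurrence:
g_3 = 27, g_4 = 69, g_5 = 126, g_6 = 171, g_7 = 135, g_8 = -108, g_9 = -729, g_{10} = -1863, g_{11} = -3402.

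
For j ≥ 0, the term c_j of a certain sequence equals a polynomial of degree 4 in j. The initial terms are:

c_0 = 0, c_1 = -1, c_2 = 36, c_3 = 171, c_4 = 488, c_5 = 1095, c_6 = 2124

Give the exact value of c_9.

9423

1st diffs: -1, 37, 135, 317, 607, 1029.
2nd diffs: 38, 98, 182, 290, 422.
3rd diffs: 60, 84, 108, 132.
4th diffs: 24, 24, 24 (constant).
Newton forward-difference form: c_j = (-1)·C(j,1) + 38·C(j,2) + 60·C(j,3) + 24·C(j,4).
At j = 9: j = 9, so c_9 = -9 + 1368 + 5040 + 3024 = 9423.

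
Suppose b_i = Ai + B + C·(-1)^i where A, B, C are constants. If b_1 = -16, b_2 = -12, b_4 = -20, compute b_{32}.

Write the equations: A + B - C = -16; 2A + B + C = -12; 4A + B + C = -20.
Subtracting the first from the second: A + 2C = 4.
Subtracting the second from the third: 2A = -8.
Solving: C = 4, A = -4, then B = -8.
So b_i = -4·i + (-8) + 4·(-1)^i; at i=32 this is -132.

-132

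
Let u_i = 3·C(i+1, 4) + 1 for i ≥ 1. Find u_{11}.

1486

C(12, 4) = 495, so u_{11} = 1486.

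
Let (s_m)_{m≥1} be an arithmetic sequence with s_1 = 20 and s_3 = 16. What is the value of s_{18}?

Common difference d = (16 - 20) / (3 - 1) = -2.
s_m = 20 + (m - 1)·(-2).
s_{18} = 20 + 17·(-2) = -14.

-14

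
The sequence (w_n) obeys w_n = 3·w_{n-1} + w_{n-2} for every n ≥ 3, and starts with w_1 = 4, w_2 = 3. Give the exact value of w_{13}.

w_3 = 13; w_4 = 42; w_5 = 139; …; w_{10} = 54618; w_{11} = 180391; w_{12} = 595791; w_{13} = 1967764.

1967764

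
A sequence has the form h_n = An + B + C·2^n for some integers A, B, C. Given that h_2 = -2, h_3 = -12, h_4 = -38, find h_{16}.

The three given values yield: 2A + B + 4C = -2; 3A + B + 8C = -12; 4A + B + 16C = -38.
Subtracting the first from the second: A + 4C = -10.
Subtracting the second from the third: A + 8C = -26.
Solving: C = -4, A = 6, then B = 2.
Hence h_{16} = 6·16 + 2 + (-4)·65536 = -262046.

-262046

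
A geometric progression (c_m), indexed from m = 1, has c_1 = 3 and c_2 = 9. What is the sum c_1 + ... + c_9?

Common ratio r = 3.
c_m = 3·3^(m-1).
S = 3·(3^9 - 1)/(3 - 1) = 3·(19683 - 1)/(2) = 29523.

29523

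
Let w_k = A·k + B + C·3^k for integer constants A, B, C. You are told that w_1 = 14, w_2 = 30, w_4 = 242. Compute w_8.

At k = 1, 2, 4: A + B + 3C = 14; 2A + B + 9C = 30; 4A + B + 81C = 242.
Subtracting the first from the second: A + 6C = 16.
Subtracting the second from the third: 2A + 72C = 212.
Solving: C = 3, A = -2, then B = 7.
Therefore w_8 = -16 + 7 + 3·6561 = 19674.

19674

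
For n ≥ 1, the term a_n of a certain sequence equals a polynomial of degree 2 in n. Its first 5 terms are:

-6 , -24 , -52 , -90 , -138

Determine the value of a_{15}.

1st diffs: -18, -28, -38, -48.
2nd diffs: -10, -10, -10 (constant).
Newton forward-difference form: a_n = -6 + (-18)·C(n-1,1) + (-10)·C(n-1,2).
At n = 15: n-1 = 14, so a_{15} = -6 - 252 - 910 = -1168.

-1168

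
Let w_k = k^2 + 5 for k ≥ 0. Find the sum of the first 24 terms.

4444

Over k = 0..23: Σk = 276, Σk² = 4324.
Total = (1)·4324 + (5)·24 = 4444.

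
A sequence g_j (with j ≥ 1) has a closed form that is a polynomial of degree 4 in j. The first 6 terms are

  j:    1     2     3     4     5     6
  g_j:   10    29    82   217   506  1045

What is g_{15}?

44866

1st diffs: 19, 53, 135, 289, 539.
2nd diffs: 34, 82, 154, 250.
3rd diffs: 48, 72, 96.
4th diffs: 24, 24 (constant).
Newton forward-difference form: g_j = 10 + 19·C(j-1,1) + 34·C(j-1,2) + 48·C(j-1,3) + 24·C(j-1,4).
At j = 15: j-1 = 14, so g_{15} = 10 + 266 + 3094 + 17472 + 24024 = 44866.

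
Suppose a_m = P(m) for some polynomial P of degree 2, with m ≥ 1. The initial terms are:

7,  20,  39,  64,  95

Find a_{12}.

480

1st diffs: 13, 19, 25, 31.
2nd diffs: 6, 6, 6 (constant).
Newton forward-difference form: a_m = 7 + 13·C(m-1,1) + 6·C(m-1,2).
At m = 12: m-1 = 11, so a_{12} = 7 + 143 + 330 = 480.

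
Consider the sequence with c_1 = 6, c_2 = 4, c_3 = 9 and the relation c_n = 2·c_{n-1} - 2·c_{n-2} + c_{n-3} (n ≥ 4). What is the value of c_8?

c_4 = 16, c_5 = 18, c_6 = 13, c_7 = 6, c_8 = 4.

4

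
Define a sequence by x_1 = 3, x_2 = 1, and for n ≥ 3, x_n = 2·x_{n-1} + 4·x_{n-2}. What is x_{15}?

14540800

Iterate the recurrence:
x_3 = 14; x_4 = 32; x_5 = 120; …; x_{12} = 429056; x_{13} = 1388544; x_{14} = 4493312; x_{15} = 14540800.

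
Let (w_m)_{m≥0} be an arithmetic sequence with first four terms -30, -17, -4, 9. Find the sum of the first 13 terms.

624

Common difference d = 13.
w_m = -30 + (m - 0)·13.
w_{12} = 126; S = 13·(-30 + 126)/2 = 624.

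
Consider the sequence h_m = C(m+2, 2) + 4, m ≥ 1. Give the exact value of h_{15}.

C(17, 2) = 136, so h_{15} = 140.

140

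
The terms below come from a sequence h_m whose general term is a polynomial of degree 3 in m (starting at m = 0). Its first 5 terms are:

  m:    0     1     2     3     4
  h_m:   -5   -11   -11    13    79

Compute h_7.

1st diffs: -6, 0, 24, 66.
2nd diffs: 6, 24, 42.
3rd diffs: 18, 18 (constant).
So h_m = 3m^3 - 6m^2 - 3m - 5.
Evaluating at m = 7 gives h_7 = 709.

709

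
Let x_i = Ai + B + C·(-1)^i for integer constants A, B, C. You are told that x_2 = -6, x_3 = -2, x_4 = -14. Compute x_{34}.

Write the equations: 2A + B + C = -6; 3A + B - C = -2; 4A + B + C = -14.
Subtracting the first from the second: A - 2C = 4.
Subtracting the second from the third: A + 2C = -12.
Solving: C = -4, A = -4, then B = 6.
Hence x_{34} = -4·34 + 6 + (-4)·1 = -134.

-134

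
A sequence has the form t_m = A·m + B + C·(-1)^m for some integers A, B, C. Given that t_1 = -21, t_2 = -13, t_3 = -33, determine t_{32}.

-193

The three given values yield: A + B - C = -21; 2A + B + C = -13; 3A + B - C = -33.
Subtracting the first from the second: A + 2C = 8.
Subtracting the second from the third: A - 2C = -20.
Solving: C = 7, A = -6, then B = -8.
Hence t_{32} = -6·32 + (-8) + 7·1 = -193.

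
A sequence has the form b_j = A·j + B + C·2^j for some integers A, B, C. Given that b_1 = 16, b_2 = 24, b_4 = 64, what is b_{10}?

Plug in j = 1, 2, 4: A + B + 2C = 16; 2A + B + 4C = 24; 4A + B + 16C = 64.
Subtracting the first from the second: A + 2C = 8.
Subtracting the second from the third: 2A + 12C = 40.
Solving: C = 3, A = 2, then B = 8.
So b_j = 2·j + 8 + 3·2^j; at j=10 this is 3100.

3100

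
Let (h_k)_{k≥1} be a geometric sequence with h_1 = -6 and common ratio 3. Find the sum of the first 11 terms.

-531438

h_k = (-6)·3^(k-1).
S = (-6)·(3^11 - 1)/(3 - 1) = (-6)·(177147 - 1)/(2) = -531438.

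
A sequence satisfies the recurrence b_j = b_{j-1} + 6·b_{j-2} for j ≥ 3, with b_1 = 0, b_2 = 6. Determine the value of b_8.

b_3 = 6;  b_4 = 42;  b_5 = 78;  b_6 = 330;  b_7 = 798;  b_8 = 2778.
(Characteristic roots are 3 and -2.)

2778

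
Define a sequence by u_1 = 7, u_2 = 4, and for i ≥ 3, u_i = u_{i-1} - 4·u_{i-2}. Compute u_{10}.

2648

Compute successive terms:
u_3 = -24;  u_4 = -40;  u_5 = 56;  u_6 = 216;  u_7 = -8;  u_8 = -872;  u_9 = -840;  u_{10} = 2648.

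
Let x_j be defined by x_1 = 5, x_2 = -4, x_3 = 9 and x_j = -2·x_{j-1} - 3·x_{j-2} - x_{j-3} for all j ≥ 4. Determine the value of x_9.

90

Iterate the recurrence:
x_4 = -11  x_5 = -1  x_6 = 26  x_7 = -38  x_8 = -1  x_9 = 90.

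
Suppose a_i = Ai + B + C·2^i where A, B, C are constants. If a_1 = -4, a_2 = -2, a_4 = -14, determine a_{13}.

The three given values yield: A + B + 2C = -4; 2A + B + 4C = -2; 4A + B + 16C = -14.
Subtracting the first from the second: A + 2C = 2.
Subtracting the second from the third: 2A + 12C = -12.
Solving: C = -2, A = 6, then B = -6.
Therefore a_{13} = 78 + (-6) + (-2)·8192 = -16312.

-16312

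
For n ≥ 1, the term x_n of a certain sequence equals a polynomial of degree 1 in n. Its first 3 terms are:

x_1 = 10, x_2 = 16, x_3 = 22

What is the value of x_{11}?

70

1st diffs: 6, 6 (constant).
So x_n = 6n + 4.
Evaluating at n = 11 gives x_{11} = 70.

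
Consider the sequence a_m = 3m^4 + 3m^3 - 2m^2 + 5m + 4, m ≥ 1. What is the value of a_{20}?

503304

a_{20} = 3·20^4 + 3·20^3 - 2·20^2 + 5·20 + 4 = 503304.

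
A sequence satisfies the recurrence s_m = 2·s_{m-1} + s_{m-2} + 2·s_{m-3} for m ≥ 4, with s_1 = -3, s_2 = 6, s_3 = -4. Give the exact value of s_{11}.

-4248

Compute successive terms:
s_4 = -8, s_5 = -8, s_6 = -32, s_7 = -88, s_8 = -224, s_9 = -600, s_{10} = -1600, s_{11} = -4248.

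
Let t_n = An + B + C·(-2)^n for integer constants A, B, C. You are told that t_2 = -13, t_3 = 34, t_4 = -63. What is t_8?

-1027

At n = 2, 3, 4: 2A + B + 4C = -13; 3A + B - 8C = 34; 4A + B + 16C = -63.
Subtracting the first from the second: A - 12C = 47.
Subtracting the second from the third: A + 24C = -97.
Solving: C = -4, A = -1, then B = 5.
Therefore t_8 = -8 + 5 + (-4)·256 = -1027.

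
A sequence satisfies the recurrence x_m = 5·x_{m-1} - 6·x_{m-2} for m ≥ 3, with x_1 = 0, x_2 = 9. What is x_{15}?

42899265

Applying the relation repeatedly:
x_3 = 45  x_4 = 171  x_5 = 585  …  x_{12} = 1575891  x_{13} = 4746105  x_{14} = 14275179  x_{15} = 42899265.
(Characteristic roots are 3 and 2.)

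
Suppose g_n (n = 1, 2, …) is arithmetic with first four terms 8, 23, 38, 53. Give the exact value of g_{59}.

Common difference d = 15.
g_n = 8 + (n - 1)·15.
g_{59} = 8 + 58·15 = 878.

878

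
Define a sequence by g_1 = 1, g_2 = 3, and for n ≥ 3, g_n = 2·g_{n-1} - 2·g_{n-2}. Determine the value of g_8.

-8

Iterate the recurrence:
g_3 = 4, g_4 = 2, g_5 = -4, g_6 = -12, g_7 = -16, g_8 = -8.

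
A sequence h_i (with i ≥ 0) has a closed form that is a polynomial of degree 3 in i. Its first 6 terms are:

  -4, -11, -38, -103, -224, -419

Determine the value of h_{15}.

-10399

1st diffs: -7, -27, -65, -121, -195.
2nd diffs: -20, -38, -56, -74.
3rd diffs: -18, -18, -18 (constant).
Newton forward-difference form: h_i = -4 + (-7)·C(i,1) + (-20)·C(i,2) + (-18)·C(i,3).
At i = 15: i = 15, so h_{15} = -4 - 105 - 2100 - 8190 = -10399.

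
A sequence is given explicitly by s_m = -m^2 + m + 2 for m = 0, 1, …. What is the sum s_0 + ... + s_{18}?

Over m = 0..18: Σm = 171, Σm² = 2109.
Total = (-1)·2109 + (1)·171 + (2)·19 = -1900.

-1900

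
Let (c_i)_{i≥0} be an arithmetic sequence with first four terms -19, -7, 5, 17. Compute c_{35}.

Common difference d = 12.
c_i = -19 + (i - 0)·12.
c_{35} = -19 + 35·12 = 401.

401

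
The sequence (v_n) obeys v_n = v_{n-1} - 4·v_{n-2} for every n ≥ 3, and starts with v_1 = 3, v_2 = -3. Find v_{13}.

-11175

Compute successive terms:
v_3 = -15, v_4 = -3, v_5 = 57, …, v_{10} = 1941, v_{11} = 1137, v_{12} = -6627, v_{13} = -11175.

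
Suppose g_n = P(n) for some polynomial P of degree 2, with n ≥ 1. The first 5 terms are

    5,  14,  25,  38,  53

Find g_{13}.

1st diffs: 9, 11, 13, 15.
2nd diffs: 2, 2, 2 (constant).
Newton forward-difference form: g_n = 5 + 9·C(n-1,1) + 2·C(n-1,2).
At n = 13: n-1 = 12, so g_{13} = 5 + 108 + 132 = 245.

245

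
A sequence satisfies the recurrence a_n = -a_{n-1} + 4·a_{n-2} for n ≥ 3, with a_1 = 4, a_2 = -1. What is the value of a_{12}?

Iterate the recurrence:
a_3 = 17, a_4 = -21, a_5 = 89, a_6 = -173, a_7 = 529, a_8 = -1221, a_9 = 3337, a_{10} = -8221, a_{11} = 21569, a_{12} = -54453.

-54453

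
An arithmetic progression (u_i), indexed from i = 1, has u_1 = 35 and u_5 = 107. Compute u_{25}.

467

Common difference d = (107 - 35) / (5 - 1) = 18.
u_i = 35 + (i - 1)·18.
u_{25} = 35 + 24·18 = 467.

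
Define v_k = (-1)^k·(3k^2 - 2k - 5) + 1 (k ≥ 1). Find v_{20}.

1156

(-1)^20 = 1; 3k^2 - 2k - 5 at k=20 is 1155; so v_{20} = 1156.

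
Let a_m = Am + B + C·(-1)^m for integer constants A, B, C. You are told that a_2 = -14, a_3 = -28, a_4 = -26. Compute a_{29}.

Plug in m = 2, 3, 4: 2A + B + C = -14; 3A + B - C = -28; 4A + B + C = -26.
Subtracting the first from the second: A - 2C = -14.
Subtracting the second from the third: A + 2C = 2.
Solving: C = 4, A = -6, then B = -6.
Hence a_{29} = -6·29 + (-6) + 4·(-1) = -184.

-184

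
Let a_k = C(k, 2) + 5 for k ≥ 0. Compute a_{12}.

71

C(12, 2) = 66, so a_{12} = 71.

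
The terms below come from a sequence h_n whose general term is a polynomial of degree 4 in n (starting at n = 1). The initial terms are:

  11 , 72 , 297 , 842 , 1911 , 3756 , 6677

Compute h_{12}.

51282

1st diffs: 61, 225, 545, 1069, 1845, 2921.
2nd diffs: 164, 320, 524, 776, 1076.
3rd diffs: 156, 204, 252, 300.
4th diffs: 48, 48, 48 (constant).
So h_n = 2n^4 + 6n^3 - 4n^2 + n + 6.
Evaluating at n = 12 gives h_{12} = 51282.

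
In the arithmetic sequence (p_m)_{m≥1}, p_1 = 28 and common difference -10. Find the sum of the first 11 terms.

p_m = 28 + (m - 1)·(-10).
p_{11} = -72; S = 11·(28 + (-72))/2 = -242.

-242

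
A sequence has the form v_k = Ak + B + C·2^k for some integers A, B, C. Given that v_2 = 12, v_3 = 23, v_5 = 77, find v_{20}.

2097210

Plug in k = 2, 3, 5: 2A + B + 4C = 12; 3A + B + 8C = 23; 5A + B + 32C = 77.
Subtracting the first from the second: A + 4C = 11.
Subtracting the second from the third: 2A + 24C = 54.
Solving: C = 2, A = 3, then B = -2.
Hence v_{20} = 3·20 + (-2) + 2·1048576 = 2097210.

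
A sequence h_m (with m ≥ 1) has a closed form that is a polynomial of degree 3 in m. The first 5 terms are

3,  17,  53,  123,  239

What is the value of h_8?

983

1st diffs: 14, 36, 70, 116.
2nd diffs: 22, 34, 46.
3rd diffs: 12, 12 (constant).
Newton forward-difference form: h_m = 3 + 14·C(m-1,1) + 22·C(m-1,2) + 12·C(m-1,3).
At m = 8: m-1 = 7, so h_8 = 3 + 98 + 462 + 420 = 983.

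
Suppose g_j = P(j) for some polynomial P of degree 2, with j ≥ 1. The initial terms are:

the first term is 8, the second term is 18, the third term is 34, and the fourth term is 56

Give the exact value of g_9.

256

1st diffs: 10, 16, 22.
2nd diffs: 6, 6 (constant).
Newton forward-difference form: g_j = 8 + 10·C(j-1,1) + 6·C(j-1,2).
At j = 9: j-1 = 8, so g_9 = 8 + 80 + 168 = 256.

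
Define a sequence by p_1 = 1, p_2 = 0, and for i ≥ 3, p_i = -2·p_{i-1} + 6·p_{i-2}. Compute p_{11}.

p_3 = 6;  p_4 = -12;  p_5 = 60;  p_6 = -192;  p_7 = 744;  p_8 = -2640;  p_9 = 9744;  p_{10} = -35328;  p_{11} = 129120.

129120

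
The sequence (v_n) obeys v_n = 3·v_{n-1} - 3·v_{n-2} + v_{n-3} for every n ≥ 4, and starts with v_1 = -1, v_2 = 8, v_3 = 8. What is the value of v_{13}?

-487

Compute successive terms:
v_4 = -1  v_5 = -19  v_6 = -46  v_7 = -82  v_8 = -127  v_9 = -181  v_{10} = -244  v_{11} = -316  v_{12} = -397  v_{13} = -487.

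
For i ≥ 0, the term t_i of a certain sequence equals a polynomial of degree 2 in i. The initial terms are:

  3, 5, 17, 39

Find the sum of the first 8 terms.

640

1st diffs: 2, 12, 22.
2nd diffs: 10, 10 (constant).
Newton forward-difference form: t_i = 3 + 2·C(i,1) + 10·C(i,2).
Continuing: 71, 113, 165, 227.
Summing i = 0..7 (8 terms) gives 640.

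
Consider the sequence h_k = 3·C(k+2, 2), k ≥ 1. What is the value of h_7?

108

C(9, 2) = 36, so h_7 = 108.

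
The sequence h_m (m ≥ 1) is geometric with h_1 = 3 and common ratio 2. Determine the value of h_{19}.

786432

h_m = 3·2^(m-1).
h_{19} = 3·2^18 = 786432.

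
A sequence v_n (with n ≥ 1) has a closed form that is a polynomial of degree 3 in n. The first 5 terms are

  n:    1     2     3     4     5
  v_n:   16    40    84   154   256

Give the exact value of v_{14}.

1st diffs: 24, 44, 70, 102.
2nd diffs: 20, 26, 32.
3rd diffs: 6, 6 (constant).
Newton forward-difference form: v_n = 16 + 24·C(n-1,1) + 20·C(n-1,2) + 6·C(n-1,3).
At n = 14: n-1 = 13, so v_{14} = 16 + 312 + 1560 + 1716 = 3604.

3604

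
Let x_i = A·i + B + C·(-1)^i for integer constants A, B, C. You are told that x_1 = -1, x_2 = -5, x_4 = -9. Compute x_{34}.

At i = 1, 2, 4: A + B - C = -1; 2A + B + C = -5; 4A + B + C = -9.
Subtracting the first from the second: A + 2C = -4.
Subtracting the second from the third: 2A = -4.
Solving: C = -1, A = -2, then B = 0.
Therefore x_{34} = -68 + 0 + (-1)·1 = -69.

-69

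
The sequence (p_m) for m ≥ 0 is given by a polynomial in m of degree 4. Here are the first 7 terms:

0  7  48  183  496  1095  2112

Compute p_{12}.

27408

1st diffs: 7, 41, 135, 313, 599, 1017.
2nd diffs: 34, 94, 178, 286, 418.
3rd diffs: 60, 84, 108, 132.
4th diffs: 24, 24, 24 (constant).
So p_m = m^4 + 4m^3 - 2m^2 + 4m.
Evaluating at m = 12 gives p_{12} = 27408.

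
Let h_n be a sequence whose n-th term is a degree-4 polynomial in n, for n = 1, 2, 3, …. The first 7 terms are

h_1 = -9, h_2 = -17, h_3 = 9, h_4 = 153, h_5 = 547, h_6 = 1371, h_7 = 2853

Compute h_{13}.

1st diffs: -8, 26, 144, 394, 824, 1482.
2nd diffs: 34, 118, 250, 430, 658.
3rd diffs: 84, 132, 180, 228.
4th diffs: 48, 48, 48 (constant).
Newton forward-difference form: h_n = -9 + (-8)·C(n-1,1) + 34·C(n-1,2) + 84·C(n-1,3) + 48·C(n-1,4).
At n = 13: n-1 = 12, so h_{13} = -9 - 96 + 2244 + 18480 + 23760 = 44379.

44379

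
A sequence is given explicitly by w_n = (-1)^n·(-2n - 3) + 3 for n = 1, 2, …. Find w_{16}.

-32

(-1)^16 = 1; -2n - 3 at n=16 is -35; so w_{16} = -32.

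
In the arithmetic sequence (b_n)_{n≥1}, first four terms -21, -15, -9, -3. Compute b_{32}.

Common difference d = 6.
b_n = -21 + (n - 1)·6.
b_{32} = -21 + 31·6 = 165.

165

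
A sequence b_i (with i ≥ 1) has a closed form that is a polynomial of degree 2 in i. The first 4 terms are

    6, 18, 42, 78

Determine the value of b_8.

1st diffs: 12, 24, 36.
2nd diffs: 12, 12 (constant).
Newton forward-difference form: b_i = 6 + 12·C(i-1,1) + 12·C(i-1,2).
At i = 8: i-1 = 7, so b_8 = 6 + 84 + 252 = 342.

342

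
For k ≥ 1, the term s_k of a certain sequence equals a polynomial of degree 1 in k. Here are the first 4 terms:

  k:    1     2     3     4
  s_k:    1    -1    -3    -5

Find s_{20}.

-37

1st diffs: -2, -2, -2 (constant).
So s_k = -2k + 3.
Evaluating at k = 20 gives s_{20} = -37.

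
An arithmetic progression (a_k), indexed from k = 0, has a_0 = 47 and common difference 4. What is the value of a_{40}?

a_k = 47 + (k - 0)·4.
a_{40} = 47 + 40·4 = 207.

207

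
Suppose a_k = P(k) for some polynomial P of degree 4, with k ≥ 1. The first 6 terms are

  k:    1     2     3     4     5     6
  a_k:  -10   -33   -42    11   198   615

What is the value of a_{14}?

1st diffs: -23, -9, 53, 187, 417.
2nd diffs: 14, 62, 134, 230.
3rd diffs: 48, 72, 96.
4th diffs: 24, 24 (constant).
Newton forward-difference form: a_k = -10 + (-23)·C(k-1,1) + 14·C(k-1,2) + 48·C(k-1,3) + 24·C(k-1,4).
At k = 14: k-1 = 13, so a_{14} = -10 - 299 + 1092 + 13728 + 17160 = 31671.

31671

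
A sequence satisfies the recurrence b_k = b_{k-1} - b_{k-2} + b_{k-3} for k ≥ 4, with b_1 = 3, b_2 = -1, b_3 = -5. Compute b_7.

-5

Applying the relation repeatedly:
b_4 = -1; b_5 = 3; b_6 = -1; b_7 = -5.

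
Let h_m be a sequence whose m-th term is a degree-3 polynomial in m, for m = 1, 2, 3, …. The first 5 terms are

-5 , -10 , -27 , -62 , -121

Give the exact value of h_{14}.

1st diffs: -5, -17, -35, -59.
2nd diffs: -12, -18, -24.
3rd diffs: -6, -6 (constant).
So h_m = -m^3 + 2m - 6.
Evaluating at m = 14 gives h_{14} = -2722.

-2722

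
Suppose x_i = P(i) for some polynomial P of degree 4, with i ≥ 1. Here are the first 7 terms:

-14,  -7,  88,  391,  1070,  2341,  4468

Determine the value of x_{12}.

40543

1st diffs: 7, 95, 303, 679, 1271, 2127.
2nd diffs: 88, 208, 376, 592, 856.
3rd diffs: 120, 168, 216, 264.
4th diffs: 48, 48, 48 (constant).
Newton forward-difference form: x_i = -14 + 7·C(i-1,1) + 88·C(i-1,2) + 120·C(i-1,3) + 48·C(i-1,4).
At i = 12: i-1 = 11, so x_{12} = -14 + 77 + 4840 + 19800 + 15840 = 40543.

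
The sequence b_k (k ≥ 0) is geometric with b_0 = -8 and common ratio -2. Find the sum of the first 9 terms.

b_k = (-8)·(-2)^(k-0).
S = (-8)·((-2)^9 - 1)/(-2 - 1) = (-8)·(-512 - 1)/(-3) = -1368.

-1368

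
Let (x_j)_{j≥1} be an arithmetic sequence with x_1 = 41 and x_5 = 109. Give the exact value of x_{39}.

687

Common difference d = (109 - 41) / (5 - 1) = 17.
x_j = 41 + (j - 1)·17.
x_{39} = 41 + 38·17 = 687.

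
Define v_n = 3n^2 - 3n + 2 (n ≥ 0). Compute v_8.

v_8 = 3·8^2 - 3·8 + 2 = 170.

170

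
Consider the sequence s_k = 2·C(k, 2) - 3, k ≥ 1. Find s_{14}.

179

C(14, 2) = 91, so s_{14} = 179.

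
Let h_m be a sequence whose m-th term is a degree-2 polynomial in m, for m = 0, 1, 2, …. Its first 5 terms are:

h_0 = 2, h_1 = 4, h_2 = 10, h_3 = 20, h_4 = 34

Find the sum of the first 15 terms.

2060

1st diffs: 2, 6, 10, 14.
2nd diffs: 4, 4, 4 (constant).
Newton forward-difference form: h_m = 2 + 2·C(m,1) + 4·C(m,2).
Continuing: …, 52, 74, 100, 130, …, h_{14} = 394.
Summing m = 0..14 (15 terms) gives 2060.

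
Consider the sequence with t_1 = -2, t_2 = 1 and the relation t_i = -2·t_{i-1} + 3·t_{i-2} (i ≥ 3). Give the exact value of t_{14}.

Iterate the recurrence:
t_3 = -8, t_4 = 19, t_5 = -62, …, t_{11} = -44288, t_{12} = 132859, t_{13} = -398582, t_{14} = 1195741.
(Characteristic roots are 1 and -3.)

1195741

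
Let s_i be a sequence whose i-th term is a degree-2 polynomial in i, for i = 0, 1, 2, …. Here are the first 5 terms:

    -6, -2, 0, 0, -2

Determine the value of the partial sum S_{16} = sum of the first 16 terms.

1st diffs: 4, 2, 0, -2.
2nd diffs: -2, -2, -2 (constant).
Newton forward-difference form: s_i = -6 + 4·C(i,1) + (-2)·C(i,2).
Continuing: …, -6, -12, -20, -30, …, s_{15} = -156.
Summing i = 0..15 (16 terms) gives -736.

-736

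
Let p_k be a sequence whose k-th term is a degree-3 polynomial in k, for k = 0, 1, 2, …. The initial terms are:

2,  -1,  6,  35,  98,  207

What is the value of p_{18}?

1st diffs: -3, 7, 29, 63, 109.
2nd diffs: 10, 22, 34, 46.
3rd diffs: 12, 12, 12 (constant).
Newton forward-difference form: p_k = 2 + (-3)·C(k,1) + 10·C(k,2) + 12·C(k,3).
At k = 18: k = 18, so p_{18} = 2 - 54 + 1530 + 9792 = 11270.

11270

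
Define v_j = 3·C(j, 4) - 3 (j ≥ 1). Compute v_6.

42

C(6, 4) = 15, so v_6 = 42.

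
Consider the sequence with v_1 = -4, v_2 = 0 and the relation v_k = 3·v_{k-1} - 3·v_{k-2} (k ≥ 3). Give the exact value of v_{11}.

Compute successive terms:
v_3 = 12, v_4 = 36, v_5 = 72, v_6 = 108, v_7 = 108, v_8 = 0, v_9 = -324, v_{10} = -972, v_{11} = -1944.

-1944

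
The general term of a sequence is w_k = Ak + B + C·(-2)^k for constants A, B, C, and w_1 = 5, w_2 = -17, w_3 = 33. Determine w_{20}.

Write the equations: A + B - 2C = 5; 2A + B + 4C = -17; 3A + B - 8C = 33.
Subtracting the first from the second: A + 6C = -22.
Subtracting the second from the third: A - 12C = 50.
Solving: C = -4, A = 2, then B = -5.
So w_k = 2·k + (-5) + (-4)·(-2)^k; at k=20 this is -4194269.

-4194269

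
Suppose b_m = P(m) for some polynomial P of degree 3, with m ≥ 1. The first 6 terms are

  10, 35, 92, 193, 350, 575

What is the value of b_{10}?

1st diffs: 25, 57, 101, 157, 225.
2nd diffs: 32, 44, 56, 68.
3rd diffs: 12, 12, 12 (constant).
Newton forward-difference form: b_m = 10 + 25·C(m-1,1) + 32·C(m-1,2) + 12·C(m-1,3).
At m = 10: m-1 = 9, so b_{10} = 10 + 225 + 1152 + 1008 = 2395.

2395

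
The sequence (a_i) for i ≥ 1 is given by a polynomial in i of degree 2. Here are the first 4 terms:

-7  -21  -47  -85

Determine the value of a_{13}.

-967

1st diffs: -14, -26, -38.
2nd diffs: -12, -12 (constant).
Newton forward-difference form: a_i = -7 + (-14)·C(i-1,1) + (-12)·C(i-1,2).
At i = 13: i-1 = 12, so a_{13} = -7 - 168 - 792 = -967.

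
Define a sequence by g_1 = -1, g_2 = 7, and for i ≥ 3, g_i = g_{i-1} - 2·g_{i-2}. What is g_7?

33

g_3 = 9;  g_4 = -5;  g_5 = -23;  g_6 = -13;  g_7 = 33.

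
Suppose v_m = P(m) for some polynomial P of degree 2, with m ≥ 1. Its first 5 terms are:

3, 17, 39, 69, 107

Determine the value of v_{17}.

1187

1st diffs: 14, 22, 30, 38.
2nd diffs: 8, 8, 8 (constant).
Newton forward-difference form: v_m = 3 + 14·C(m-1,1) + 8·C(m-1,2).
At m = 17: m-1 = 16, so v_{17} = 3 + 224 + 960 = 1187.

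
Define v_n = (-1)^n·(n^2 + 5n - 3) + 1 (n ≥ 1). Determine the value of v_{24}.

(-1)^24 = 1; n^2 + 5n - 3 at n=24 is 693; so v_{24} = 694.

694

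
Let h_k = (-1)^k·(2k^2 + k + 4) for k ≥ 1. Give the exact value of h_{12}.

(-1)^12 = 1; 2k^2 + k + 4 at k=12 is 304; so h_{12} = 304.

304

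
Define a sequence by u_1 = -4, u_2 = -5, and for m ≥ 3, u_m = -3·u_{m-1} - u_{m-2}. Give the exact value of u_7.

Iterate the recurrence:
u_3 = 19; u_4 = -52; u_5 = 137; u_6 = -359; u_7 = 940.

940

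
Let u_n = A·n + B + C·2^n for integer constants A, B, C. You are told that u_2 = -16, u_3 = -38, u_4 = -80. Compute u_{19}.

The three given values yield: 2A + B + 4C = -16; 3A + B + 8C = -38; 4A + B + 16C = -80.
Subtracting the first from the second: A + 4C = -22.
Subtracting the second from the third: A + 8C = -42.
Solving: C = -5, A = -2, then B = 8.
Hence u_{19} = -2·19 + 8 + (-5)·524288 = -2621470.

-2621470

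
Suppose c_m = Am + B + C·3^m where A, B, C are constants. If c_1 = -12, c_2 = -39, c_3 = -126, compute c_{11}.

-885702

Write the equations: A + B + 3C = -12; 2A + B + 9C = -39; 3A + B + 27C = -126.
Subtracting the first from the second: A + 6C = -27.
Subtracting the second from the third: A + 18C = -87.
Solving: C = -5, A = 3, then B = 0.
Hence c_{11} = 3·11 + 0 + (-5)·177147 = -885702.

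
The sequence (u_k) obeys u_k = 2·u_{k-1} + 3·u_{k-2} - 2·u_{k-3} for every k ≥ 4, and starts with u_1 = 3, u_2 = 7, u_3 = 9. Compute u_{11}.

u_4 = 33  u_5 = 79  u_6 = 239  u_7 = 649  u_8 = 1857  u_9 = 5183  u_{10} = 14639  u_{11} = 41113.

41113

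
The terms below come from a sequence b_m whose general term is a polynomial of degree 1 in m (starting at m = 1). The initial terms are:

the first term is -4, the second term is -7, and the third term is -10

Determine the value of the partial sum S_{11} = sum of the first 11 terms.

-209

1st diffs: -3, -3 (constant).
So b_m = -3m - 1.
Continuing: …, -13, -16, -19, -22, …, b_{11} = -34.
Summing m = 1..11 (11 terms) gives -209.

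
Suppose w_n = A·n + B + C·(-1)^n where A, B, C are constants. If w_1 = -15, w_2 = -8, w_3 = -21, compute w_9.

-39

Write the equations: A + B - C = -15; 2A + B + C = -8; 3A + B - C = -21.
Subtracting the first from the second: A + 2C = 7.
Subtracting the second from the third: A - 2C = -13.
Solving: C = 5, A = -3, then B = -7.
Therefore w_9 = -27 + (-7) + 5·(-1) = -39.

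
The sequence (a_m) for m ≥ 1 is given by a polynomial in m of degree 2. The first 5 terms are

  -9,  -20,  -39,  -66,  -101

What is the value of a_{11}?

1st diffs: -11, -19, -27, -35.
2nd diffs: -8, -8, -8 (constant).
So a_m = -4m^2 + m - 6.
Evaluating at m = 11 gives a_{11} = -479.

-479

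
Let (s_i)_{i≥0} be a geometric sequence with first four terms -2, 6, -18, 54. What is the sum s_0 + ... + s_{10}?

-88574

Common ratio r = -3.
s_i = (-2)·(-3)^(i-0).
S = (-2)·((-3)^11 - 1)/(-3 - 1) = (-2)·(-177147 - 1)/(-4) = -88574.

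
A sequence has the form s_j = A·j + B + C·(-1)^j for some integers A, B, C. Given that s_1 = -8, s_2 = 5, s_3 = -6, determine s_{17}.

8

Write the equations: A + B - C = -8; 2A + B + C = 5; 3A + B - C = -6.
Subtracting the first from the second: A + 2C = 13.
Subtracting the second from the third: A - 2C = -11.
Solving: C = 6, A = 1, then B = -3.
Hence s_{17} = 1·17 + (-3) + 6·(-1) = 8.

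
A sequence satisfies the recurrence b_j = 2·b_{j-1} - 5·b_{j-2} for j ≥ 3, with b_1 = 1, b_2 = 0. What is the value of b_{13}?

Iterate the recurrence:
b_3 = -5, b_4 = -10, b_5 = 5, …, b_{10} = -840, b_{11} = 1795, b_{12} = 7790, b_{13} = 6605.

6605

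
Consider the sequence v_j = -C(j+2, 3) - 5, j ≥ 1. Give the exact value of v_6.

-61

C(8, 3) = 56, so v_6 = -61.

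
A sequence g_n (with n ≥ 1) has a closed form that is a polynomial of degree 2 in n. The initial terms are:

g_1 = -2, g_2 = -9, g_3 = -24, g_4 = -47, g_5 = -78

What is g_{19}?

1st diffs: -7, -15, -23, -31.
2nd diffs: -8, -8, -8 (constant).
Newton forward-difference form: g_n = -2 + (-7)·C(n-1,1) + (-8)·C(n-1,2).
At n = 19: n-1 = 18, so g_{19} = -2 - 126 - 1224 = -1352.

-1352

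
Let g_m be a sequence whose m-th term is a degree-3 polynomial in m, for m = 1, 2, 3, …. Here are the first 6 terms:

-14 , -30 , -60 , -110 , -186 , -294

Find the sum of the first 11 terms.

-5324

1st diffs: -16, -30, -50, -76, -108.
2nd diffs: -14, -20, -26, -32.
3rd diffs: -6, -6, -6 (constant).
Newton forward-difference form: g_m = -14 + (-16)·C(m-1,1) + (-14)·C(m-1,2) + (-6)·C(m-1,3).
Continuing: …, -440, -630, -870, -1166, …, g_{11} = -1524.
Summing m = 1..11 (11 terms) gives -5324.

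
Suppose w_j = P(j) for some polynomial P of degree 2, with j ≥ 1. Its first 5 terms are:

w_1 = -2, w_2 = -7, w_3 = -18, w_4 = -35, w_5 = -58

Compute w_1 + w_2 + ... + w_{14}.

-2667

1st diffs: -5, -11, -17, -23.
2nd diffs: -6, -6, -6 (constant).
Newton forward-difference form: w_j = -2 + (-5)·C(j-1,1) + (-6)·C(j-1,2).
Continuing: …, -87, -122, -163, -210, …, w_{14} = -535.
Summing j = 1..14 (14 terms) gives -2667.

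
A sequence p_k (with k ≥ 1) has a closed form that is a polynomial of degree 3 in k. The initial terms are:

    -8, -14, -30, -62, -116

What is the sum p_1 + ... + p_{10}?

-2810

1st diffs: -6, -16, -32, -54.
2nd diffs: -10, -16, -22.
3rd diffs: -6, -6 (constant).
Newton forward-difference form: p_k = -8 + (-6)·C(k-1,1) + (-10)·C(k-1,2) + (-6)·C(k-1,3).
Continuing: …, -198, -314, -470, -672, …, p_{10} = -926.
Summing k = 1..10 (10 terms) gives -2810.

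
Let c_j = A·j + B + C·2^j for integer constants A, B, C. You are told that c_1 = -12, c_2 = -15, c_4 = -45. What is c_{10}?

-3051

Write the equations: A + B + 2C = -12; 2A + B + 4C = -15; 4A + B + 16C = -45.
Subtracting the first from the second: A + 2C = -3.
Subtracting the second from the third: 2A + 12C = -30.
Solving: C = -3, A = 3, then B = -9.
Hence c_{10} = 3·10 + (-9) + (-3)·1024 = -3051.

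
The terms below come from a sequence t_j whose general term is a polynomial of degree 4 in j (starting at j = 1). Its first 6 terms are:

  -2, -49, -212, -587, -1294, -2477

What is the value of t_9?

-10682

1st diffs: -47, -163, -375, -707, -1183.
2nd diffs: -116, -212, -332, -476.
3rd diffs: -96, -120, -144.
4th diffs: -24, -24 (constant).
Newton forward-difference form: t_j = -2 + (-47)·C(j-1,1) + (-116)·C(j-1,2) + (-96)·C(j-1,3) + (-24)·C(j-1,4).
At j = 9: j-1 = 8, so t_9 = -2 - 376 - 3248 - 5376 - 1680 = -10682.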